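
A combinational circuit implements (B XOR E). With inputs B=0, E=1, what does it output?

Substituting: (0 XOR 1)
= 1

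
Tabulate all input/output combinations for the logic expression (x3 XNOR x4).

x3 | x4 | Output
----------------
0 | 0 | 1
0 | 1 | 0
1 | 0 | 0
1 | 1 | 1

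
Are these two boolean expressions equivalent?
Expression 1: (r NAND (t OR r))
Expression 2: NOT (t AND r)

No. Counterexample: with t=0, r=1, Expression 1 = 0 but Expression 2 = 1.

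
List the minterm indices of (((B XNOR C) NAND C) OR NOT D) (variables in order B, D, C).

Σm(0, 1, 2, 3, 4, 5, 6) = (NOT B AND NOT D AND NOT C) OR (NOT B AND NOT D AND C) OR (NOT B AND D AND NOT C) OR (NOT B AND D AND C) OR (B AND NOT D AND NOT C) OR (B AND NOT D AND C) OR (B AND D AND NOT C)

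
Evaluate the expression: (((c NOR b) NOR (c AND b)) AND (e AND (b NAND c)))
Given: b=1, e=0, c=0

Substituting: (((0 NOR 1) NOR (0 AND 1)) AND (0 AND (1 NAND 0)))
= 0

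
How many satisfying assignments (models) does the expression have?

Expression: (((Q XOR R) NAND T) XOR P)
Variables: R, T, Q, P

Satisfying assignments: (0,0,0,0), (0,0,1,0), (0,1,0,0), (0,1,1,1), (1,0,0,0), (1,0,1,0), (1,1,0,1), (1,1,1,0)
Count: 8 out of 16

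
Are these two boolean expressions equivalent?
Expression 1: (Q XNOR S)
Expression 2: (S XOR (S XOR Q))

No. Counterexample: with Q=0, S=0, Expression 1 = 1 but Expression 2 = 0.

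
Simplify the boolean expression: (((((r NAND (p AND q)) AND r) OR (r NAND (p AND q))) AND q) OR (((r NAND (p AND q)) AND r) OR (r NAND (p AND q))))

By absorption (E OR (E AND v) = E) then absorption (E OR (E AND v) = E):
= (r NAND (p AND q))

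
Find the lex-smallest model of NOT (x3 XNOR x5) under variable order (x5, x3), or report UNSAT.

x5=0, x3=1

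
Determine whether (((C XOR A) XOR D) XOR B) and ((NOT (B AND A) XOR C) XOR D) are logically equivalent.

No. Counterexample: with C=0, D=0, B=0, A=0, Expression 1 = 0 but Expression 2 = 1.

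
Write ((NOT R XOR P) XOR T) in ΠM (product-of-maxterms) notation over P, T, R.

ΠM(1, 2, 4, 7) = (P OR T OR NOT R) AND (P OR NOT T OR R) AND (NOT P OR T OR R) AND (NOT P OR NOT T OR NOT R)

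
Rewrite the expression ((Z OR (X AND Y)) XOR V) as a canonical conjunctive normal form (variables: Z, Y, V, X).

(Z OR Y OR V OR X) AND (Z OR Y OR V OR NOT X) AND (Z OR NOT Y OR V OR X) AND (Z OR NOT Y OR NOT V OR NOT X) AND (NOT Z OR Y OR NOT V OR X) AND (NOT Z OR Y OR NOT V OR NOT X) AND (NOT Z OR NOT Y OR NOT V OR X) AND (NOT Z OR NOT Y OR NOT V OR NOT X)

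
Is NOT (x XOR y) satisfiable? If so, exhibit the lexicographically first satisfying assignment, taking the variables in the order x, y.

x=0, y=0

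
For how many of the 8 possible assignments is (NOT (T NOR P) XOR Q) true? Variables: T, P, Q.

Satisfying assignments: (0,0,1), (0,1,0), (1,0,0), (1,1,0)
Count: 4 out of 8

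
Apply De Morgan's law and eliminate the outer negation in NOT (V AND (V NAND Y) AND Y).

NOT V OR NOT (V NAND Y) OR NOT Y
De Morgan's: NOT(AND of terms) = OR of negations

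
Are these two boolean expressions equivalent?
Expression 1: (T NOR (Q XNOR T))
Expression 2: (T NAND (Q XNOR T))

No. Counterexample: with T=0, Q=0, Expression 1 = 0 but Expression 2 = 1.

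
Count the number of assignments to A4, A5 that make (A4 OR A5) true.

Satisfying assignments: (0,1), (1,0), (1,1)
Count: 3 out of 4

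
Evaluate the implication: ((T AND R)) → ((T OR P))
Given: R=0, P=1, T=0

Antecedent ((T AND R)) = 0; consequent ((T OR P)) = 1.
0 → 1 = 1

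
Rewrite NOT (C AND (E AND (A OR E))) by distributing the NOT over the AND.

NOT C OR NOT (E AND (A OR E))
De Morgan's: NOT(AND of terms) = OR of negations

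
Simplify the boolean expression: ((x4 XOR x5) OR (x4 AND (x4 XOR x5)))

By absorption (E OR (E AND v) = E):
= (x4 XOR x5)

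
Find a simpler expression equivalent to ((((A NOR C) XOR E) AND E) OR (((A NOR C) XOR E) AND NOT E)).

By distribution ((E AND v) OR (E AND NOT v) = E):
= ((A NOR C) XOR E)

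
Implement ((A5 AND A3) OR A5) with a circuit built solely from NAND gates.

((((A5 NAND A3) NAND (A5 NAND A3)) NAND ((A5 NAND A3) NAND (A5 NAND A3))) NAND (A5 NAND A5))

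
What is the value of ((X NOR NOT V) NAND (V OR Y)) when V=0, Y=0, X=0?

Substituting: ((0 NOR NOT 0) NAND (0 OR 0))
= 1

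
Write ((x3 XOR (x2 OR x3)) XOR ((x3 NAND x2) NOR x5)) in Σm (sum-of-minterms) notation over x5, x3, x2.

Σm(1, 3, 5) = (NOT x5 AND NOT x3 AND x2) OR (NOT x5 AND x3 AND x2) OR (x5 AND NOT x3 AND x2)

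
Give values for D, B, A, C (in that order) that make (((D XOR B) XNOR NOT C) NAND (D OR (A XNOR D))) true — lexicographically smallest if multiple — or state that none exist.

D=0, B=0, A=0, C=0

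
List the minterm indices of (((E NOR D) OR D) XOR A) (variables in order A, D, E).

Σm(0, 2, 3, 5) = (NOT A AND NOT D AND NOT E) OR (NOT A AND D AND NOT E) OR (NOT A AND D AND E) OR (A AND NOT D AND E)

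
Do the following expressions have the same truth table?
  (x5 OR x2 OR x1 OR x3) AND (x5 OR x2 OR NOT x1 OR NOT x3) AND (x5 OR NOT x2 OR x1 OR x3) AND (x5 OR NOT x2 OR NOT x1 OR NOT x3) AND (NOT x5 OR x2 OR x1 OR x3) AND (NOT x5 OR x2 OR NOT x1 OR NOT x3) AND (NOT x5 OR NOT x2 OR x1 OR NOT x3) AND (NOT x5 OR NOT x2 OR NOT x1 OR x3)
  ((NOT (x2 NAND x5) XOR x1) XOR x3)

Yes, they are equivalent — the two output columns agree on all 16 assignments:
x5 | x2 | x1 | x3 | Expression 1 | Expression 2
-----------------------------------------------
0 | 0 | 0 | 0 | 0 | 0
0 | 0 | 0 | 1 | 1 | 1
0 | 0 | 1 | 0 | 1 | 1
0 | 0 | 1 | 1 | 0 | 0
0 | 1 | 0 | 0 | 0 | 0
0 | 1 | 0 | 1 | 1 | 1
0 | 1 | 1 | 0 | 1 | 1
0 | 1 | 1 | 1 | 0 | 0
1 | 0 | 0 | 0 | 0 | 0
1 | 0 | 0 | 1 | 1 | 1
1 | 0 | 1 | 0 | 1 | 1
1 | 0 | 1 | 1 | 0 | 0
1 | 1 | 0 | 0 | 1 | 1
1 | 1 | 0 | 1 | 0 | 0
1 | 1 | 1 | 0 | 0 | 0
1 | 1 | 1 | 1 | 1 | 1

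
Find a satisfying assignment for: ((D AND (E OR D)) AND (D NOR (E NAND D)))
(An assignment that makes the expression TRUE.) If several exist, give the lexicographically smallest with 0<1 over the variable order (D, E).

UNSATISFIABLE - no assignment makes this expression true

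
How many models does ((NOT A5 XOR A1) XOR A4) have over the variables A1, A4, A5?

Satisfying assignments: (0,0,0), (0,1,1), (1,0,1), (1,1,0)
Count: 4 out of 8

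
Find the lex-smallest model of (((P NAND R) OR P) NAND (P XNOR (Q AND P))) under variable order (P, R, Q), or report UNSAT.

P=1, R=0, Q=0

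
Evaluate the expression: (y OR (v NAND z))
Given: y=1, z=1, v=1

Substituting: (1 OR (1 NAND 1))
= 1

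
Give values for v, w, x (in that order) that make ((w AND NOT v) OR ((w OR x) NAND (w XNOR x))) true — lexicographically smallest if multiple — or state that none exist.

v=0, w=0, x=0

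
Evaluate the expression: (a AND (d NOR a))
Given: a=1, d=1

Substituting: (1 AND (1 NOR 1))
= 0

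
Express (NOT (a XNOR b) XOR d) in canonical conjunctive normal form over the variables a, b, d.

(a OR b OR d) AND (a OR NOT b OR NOT d) AND (NOT a OR b OR NOT d) AND (NOT a OR NOT b OR d)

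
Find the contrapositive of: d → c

Contrapositive: NOT c → NOT d
Note: A statement and its contrapositive are logically equivalent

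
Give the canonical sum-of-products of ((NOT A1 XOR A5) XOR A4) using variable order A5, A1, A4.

Σm(0, 3, 5, 6) = (NOT A5 AND NOT A1 AND NOT A4) OR (NOT A5 AND A1 AND A4) OR (A5 AND NOT A1 AND A4) OR (A5 AND A1 AND NOT A4)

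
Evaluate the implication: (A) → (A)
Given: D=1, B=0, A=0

Antecedent (A) = 0; consequent (A) = 0.
0 → 0 = 1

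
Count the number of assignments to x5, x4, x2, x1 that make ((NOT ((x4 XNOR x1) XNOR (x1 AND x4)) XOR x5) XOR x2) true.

Satisfying assignments: (0,0,0,0), (0,0,1,1), (0,1,1,0), (0,1,1,1), (1,0,0,1), (1,0,1,0), (1,1,0,0), (1,1,0,1)
Count: 8 out of 16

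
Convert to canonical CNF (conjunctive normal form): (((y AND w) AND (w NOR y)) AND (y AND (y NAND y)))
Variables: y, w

(y OR w) AND (y OR NOT w) AND (NOT y OR w) AND (NOT y OR NOT w)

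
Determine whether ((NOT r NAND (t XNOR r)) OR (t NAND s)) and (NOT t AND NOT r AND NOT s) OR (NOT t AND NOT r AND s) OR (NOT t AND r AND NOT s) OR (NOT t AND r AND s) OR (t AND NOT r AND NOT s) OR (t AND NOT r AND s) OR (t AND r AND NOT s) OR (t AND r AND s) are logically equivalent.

Yes, they are equivalent — the two output columns agree on all 8 assignments:
t | r | s | Expression 1 | Expression 2
---------------------------------------
0 | 0 | 0 | 1 | 1
0 | 0 | 1 | 1 | 1
0 | 1 | 0 | 1 | 1
0 | 1 | 1 | 1 | 1
1 | 0 | 0 | 1 | 1
1 | 0 | 1 | 1 | 1
1 | 1 | 0 | 1 | 1
1 | 1 | 1 | 1 | 1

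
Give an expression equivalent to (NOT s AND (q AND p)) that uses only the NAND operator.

(((s NAND s) NAND ((q NAND p) NAND (q NAND p))) NAND ((s NAND s) NAND ((q NAND p) NAND (q NAND p))))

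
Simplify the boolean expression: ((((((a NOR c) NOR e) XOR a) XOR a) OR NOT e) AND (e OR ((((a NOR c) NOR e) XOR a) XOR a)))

By distribution ((E OR v) AND (E OR NOT v) = E) then XOR self-cancellation ((E XOR v) XOR v = E):
= ((a NOR c) NOR e)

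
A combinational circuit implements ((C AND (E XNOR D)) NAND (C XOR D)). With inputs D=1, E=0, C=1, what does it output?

Substituting: ((1 AND (0 XNOR 1)) NAND (1 XOR 1))
= 1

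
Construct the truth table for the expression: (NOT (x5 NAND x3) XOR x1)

x5 | x1 | x3 | Output
---------------------
0 | 0 | 0 | 0
0 | 0 | 1 | 0
0 | 1 | 0 | 1
0 | 1 | 1 | 1
1 | 0 | 0 | 0
1 | 0 | 1 | 1
1 | 1 | 0 | 1
1 | 1 | 1 | 0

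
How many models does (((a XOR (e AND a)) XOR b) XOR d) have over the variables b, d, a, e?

Satisfying assignments: (0,0,1,0), (0,1,0,0), (0,1,0,1), (0,1,1,1), (1,0,0,0), (1,0,0,1), (1,0,1,1), (1,1,1,0)
Count: 8 out of 16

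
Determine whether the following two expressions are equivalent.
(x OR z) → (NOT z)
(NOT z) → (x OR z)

No, Converse is not equivalent to original (counterexample: z=0, x=0)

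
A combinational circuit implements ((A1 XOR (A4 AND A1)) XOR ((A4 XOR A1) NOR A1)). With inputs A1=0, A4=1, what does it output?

Substituting: ((0 XOR (1 AND 0)) XOR ((1 XOR 0) NOR 0))
= 0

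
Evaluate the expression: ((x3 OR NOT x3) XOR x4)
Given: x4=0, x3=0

Substituting: ((0 OR NOT 0) XOR 0)
= 1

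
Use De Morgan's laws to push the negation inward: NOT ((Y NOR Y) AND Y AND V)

NOT (Y NOR Y) OR NOT Y OR NOT V
De Morgan's: NOT(AND of terms) = OR of negations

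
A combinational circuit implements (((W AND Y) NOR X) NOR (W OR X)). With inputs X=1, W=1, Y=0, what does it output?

Substituting: (((1 AND 0) NOR 1) NOR (1 OR 1))
= 0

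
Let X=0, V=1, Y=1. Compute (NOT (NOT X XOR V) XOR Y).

Substituting: (NOT (NOT 0 XOR 1) XOR 1)
= 0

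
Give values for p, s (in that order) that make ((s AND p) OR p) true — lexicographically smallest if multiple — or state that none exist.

p=1, s=0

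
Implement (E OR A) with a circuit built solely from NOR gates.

((E NOR A) NOR (E NOR A))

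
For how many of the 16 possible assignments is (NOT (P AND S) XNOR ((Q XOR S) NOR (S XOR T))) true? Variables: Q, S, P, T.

Satisfying assignments: (0,0,0,0), (0,0,1,0), (0,1,1,0), (0,1,1,1), (1,1,0,1), (1,1,1,0)
Count: 6 out of 16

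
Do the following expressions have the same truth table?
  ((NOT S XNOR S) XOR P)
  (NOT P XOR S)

No. Counterexample: with P=0, S=0, Expression 1 = 0 but Expression 2 = 1.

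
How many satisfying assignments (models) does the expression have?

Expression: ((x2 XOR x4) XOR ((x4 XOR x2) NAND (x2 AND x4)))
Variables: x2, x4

Satisfying assignments: (0,0), (1,1)
Count: 2 out of 4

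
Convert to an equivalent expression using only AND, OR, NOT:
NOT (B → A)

B AND NOT A
(Negated implication: NOT(A → B) = A AND NOT B)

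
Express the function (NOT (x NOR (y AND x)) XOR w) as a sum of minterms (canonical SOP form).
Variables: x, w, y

Σm(2, 3, 4, 5) = (NOT x AND w AND NOT y) OR (NOT x AND w AND y) OR (x AND NOT w AND NOT y) OR (x AND NOT w AND y)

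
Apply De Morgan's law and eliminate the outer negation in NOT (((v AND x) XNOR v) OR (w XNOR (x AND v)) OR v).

NOT ((v AND x) XNOR v) AND NOT (w XNOR (x AND v)) AND NOT v
De Morgan's: NOT(OR of terms) = AND of negations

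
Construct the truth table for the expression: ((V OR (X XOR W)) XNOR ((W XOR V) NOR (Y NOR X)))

Y | X | W | V | Output
----------------------
0 | 0 | 0 | 0 | 1
0 | 0 | 0 | 1 | 0
0 | 0 | 1 | 0 | 0
0 | 0 | 1 | 1 | 0
0 | 1 | 0 | 0 | 1
0 | 1 | 0 | 1 | 0
0 | 1 | 1 | 0 | 1
0 | 1 | 1 | 1 | 1
1 | 0 | 0 | 0 | 0
1 | 0 | 0 | 1 | 0
1 | 0 | 1 | 0 | 0
1 | 0 | 1 | 1 | 1
1 | 1 | 0 | 0 | 1
1 | 1 | 0 | 1 | 0
1 | 1 | 1 | 0 | 1
1 | 1 | 1 | 1 | 1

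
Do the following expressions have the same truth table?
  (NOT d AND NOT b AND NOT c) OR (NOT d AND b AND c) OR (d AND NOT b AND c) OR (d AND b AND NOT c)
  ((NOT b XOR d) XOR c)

Yes, they are equivalent — the two output columns agree on all 8 assignments:
d | b | c | Expression 1 | Expression 2
---------------------------------------
0 | 0 | 0 | 1 | 1
0 | 0 | 1 | 0 | 0
0 | 1 | 0 | 0 | 0
0 | 1 | 1 | 1 | 1
1 | 0 | 0 | 0 | 0
1 | 0 | 1 | 1 | 1
1 | 1 | 0 | 1 | 1
1 | 1 | 1 | 0 | 0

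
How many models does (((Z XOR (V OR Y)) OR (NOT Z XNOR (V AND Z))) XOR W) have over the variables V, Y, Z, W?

Satisfying assignments: (0,0,0,1), (0,0,1,0), (0,1,0,0), (0,1,1,0), (1,0,0,0), (1,0,1,1), (1,1,0,0), (1,1,1,1)
Count: 8 out of 16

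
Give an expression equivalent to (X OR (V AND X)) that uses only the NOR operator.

((X NOR ((V NOR V) NOR (X NOR X))) NOR (X NOR ((V NOR V) NOR (X NOR X))))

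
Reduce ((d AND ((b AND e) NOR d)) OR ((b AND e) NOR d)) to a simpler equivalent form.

By absorption (E OR (E AND v) = E):
= ((b AND e) NOR d)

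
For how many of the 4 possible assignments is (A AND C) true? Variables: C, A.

Satisfying assignments: (1,1)
Count: 1 out of 4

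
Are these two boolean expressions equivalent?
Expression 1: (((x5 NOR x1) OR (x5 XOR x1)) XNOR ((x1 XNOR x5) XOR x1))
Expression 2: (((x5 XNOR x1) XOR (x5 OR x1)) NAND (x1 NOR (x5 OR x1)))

No. Counterexample: with x1=0, x5=0, Expression 1 = 1 but Expression 2 = 0.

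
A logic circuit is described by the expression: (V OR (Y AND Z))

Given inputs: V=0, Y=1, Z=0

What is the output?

Substituting: (0 OR (1 AND 0))
= 0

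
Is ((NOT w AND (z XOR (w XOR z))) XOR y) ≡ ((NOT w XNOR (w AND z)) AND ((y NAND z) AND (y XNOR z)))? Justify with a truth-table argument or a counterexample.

No. Counterexample: with z=0, y=0, w=1, Expression 1 = 0 but Expression 2 = 1.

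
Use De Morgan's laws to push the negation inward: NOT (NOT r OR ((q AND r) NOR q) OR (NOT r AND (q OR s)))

r AND NOT ((q AND r) NOR q) AND NOT (NOT r AND (q OR s))
De Morgan's: NOT(OR of terms) = AND of negations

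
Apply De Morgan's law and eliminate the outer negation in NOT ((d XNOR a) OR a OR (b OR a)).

NOT (d XNOR a) AND NOT a AND NOT (b OR a)
De Morgan's: NOT(OR of terms) = AND of negations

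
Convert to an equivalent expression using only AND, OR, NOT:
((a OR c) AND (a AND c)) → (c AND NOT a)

NOT ((a OR c) AND (a AND c)) OR (c AND NOT a)
(Implication elimination: A → B = NOT A OR B)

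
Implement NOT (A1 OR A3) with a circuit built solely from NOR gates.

(((A1 NOR A3) NOR (A1 NOR A3)) NOR ((A1 NOR A3) NOR (A1 NOR A3)))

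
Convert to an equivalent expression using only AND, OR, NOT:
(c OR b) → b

NOT (c OR b) OR b
(Implication elimination: A → B = NOT A OR B)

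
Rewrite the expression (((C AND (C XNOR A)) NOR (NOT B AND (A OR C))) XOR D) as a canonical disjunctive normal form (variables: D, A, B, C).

(NOT D AND NOT A AND NOT B AND NOT C) OR (NOT D AND NOT A AND B AND NOT C) OR (NOT D AND NOT A AND B AND C) OR (NOT D AND A AND B AND NOT C) OR (D AND NOT A AND NOT B AND C) OR (D AND A AND NOT B AND NOT C) OR (D AND A AND NOT B AND C) OR (D AND A AND B AND C)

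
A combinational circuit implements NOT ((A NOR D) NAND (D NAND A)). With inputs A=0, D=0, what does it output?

Substituting: NOT ((0 NOR 0) NAND (0 NAND 0))
= 1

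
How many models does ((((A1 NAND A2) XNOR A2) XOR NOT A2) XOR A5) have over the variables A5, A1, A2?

Satisfying assignments: (0,0,0), (0,0,1), (0,1,0), (1,1,1)
Count: 4 out of 8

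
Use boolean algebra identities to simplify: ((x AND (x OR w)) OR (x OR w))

By absorption (E OR (E AND v) = E):
= (x OR w)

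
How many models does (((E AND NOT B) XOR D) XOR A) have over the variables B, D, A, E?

Satisfying assignments: (0,0,0,1), (0,0,1,0), (0,1,0,0), (0,1,1,1), (1,0,1,0), (1,0,1,1), (1,1,0,0), (1,1,0,1)
Count: 8 out of 16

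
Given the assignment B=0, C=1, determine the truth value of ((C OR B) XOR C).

Substituting: ((1 OR 0) XOR 1)
= 0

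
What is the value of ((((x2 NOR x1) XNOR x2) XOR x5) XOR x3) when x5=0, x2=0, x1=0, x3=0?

Substituting: ((((0 NOR 0) XNOR 0) XOR 0) XOR 0)
= 0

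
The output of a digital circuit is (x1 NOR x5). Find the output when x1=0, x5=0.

Substituting: (0 NOR 0)
= 1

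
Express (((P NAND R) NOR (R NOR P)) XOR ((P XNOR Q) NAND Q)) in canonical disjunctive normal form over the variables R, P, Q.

(NOT R AND NOT P AND NOT Q) OR (NOT R AND NOT P AND Q) OR (NOT R AND P AND NOT Q) OR (R AND NOT P AND NOT Q) OR (R AND NOT P AND Q) OR (R AND P AND Q)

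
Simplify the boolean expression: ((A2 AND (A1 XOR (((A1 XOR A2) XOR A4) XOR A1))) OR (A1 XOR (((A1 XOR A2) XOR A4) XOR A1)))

By absorption (E OR (E AND v) = E) then XOR self-cancellation ((E XOR v) XOR v = E):
= ((A1 XOR A2) XOR A4)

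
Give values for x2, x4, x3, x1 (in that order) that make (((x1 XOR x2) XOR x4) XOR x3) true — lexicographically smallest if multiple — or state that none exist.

x2=0, x4=0, x3=0, x1=1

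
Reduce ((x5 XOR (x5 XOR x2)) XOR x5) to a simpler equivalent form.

By XOR self-cancellation ((E XOR v) XOR v = E):
= (x5 XOR x2)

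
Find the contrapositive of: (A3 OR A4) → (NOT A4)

Contrapositive: A4 → NOT (A3 OR A4)
Note: A statement and its contrapositive are logically equivalent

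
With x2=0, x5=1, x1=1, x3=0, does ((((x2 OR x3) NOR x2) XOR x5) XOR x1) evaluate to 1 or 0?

Substituting: ((((0 OR 0) NOR 0) XOR 1) XOR 1)
= 1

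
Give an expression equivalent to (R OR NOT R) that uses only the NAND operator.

((R NAND R) NAND ((R NAND R) NAND (R NAND R)))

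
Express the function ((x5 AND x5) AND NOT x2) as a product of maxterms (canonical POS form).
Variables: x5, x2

ΠM(0, 1, 3) = (x5 OR x2) AND (x5 OR NOT x2) AND (NOT x5 OR NOT x2)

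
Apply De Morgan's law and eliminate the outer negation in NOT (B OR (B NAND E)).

NOT B AND NOT (B NAND E)
De Morgan's: NOT(OR of terms) = AND of negations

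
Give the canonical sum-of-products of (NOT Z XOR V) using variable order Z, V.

Σm(0, 3) = (NOT Z AND NOT V) OR (Z AND V)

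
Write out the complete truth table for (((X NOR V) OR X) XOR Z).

V | Z | X | Output
------------------
0 | 0 | 0 | 1
0 | 0 | 1 | 1
0 | 1 | 0 | 0
0 | 1 | 1 | 0
1 | 0 | 0 | 0
1 | 0 | 1 | 1
1 | 1 | 0 | 1
1 | 1 | 1 | 0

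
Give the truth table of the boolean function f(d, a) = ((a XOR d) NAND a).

d | a | Output
--------------
0 | 0 | 1
0 | 1 | 0
1 | 0 | 1
1 | 1 | 1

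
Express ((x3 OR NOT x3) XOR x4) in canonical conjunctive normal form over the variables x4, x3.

(NOT x4 OR x3) AND (NOT x4 OR NOT x3)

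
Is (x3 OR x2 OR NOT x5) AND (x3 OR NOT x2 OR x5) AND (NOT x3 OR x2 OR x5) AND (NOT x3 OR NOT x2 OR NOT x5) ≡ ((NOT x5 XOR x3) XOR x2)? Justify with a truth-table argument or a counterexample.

Yes, they are equivalent — the two output columns agree on all 8 assignments:
x3 | x2 | x5 | Expression 1 | Expression 2
------------------------------------------
0 | 0 | 0 | 1 | 1
0 | 0 | 1 | 0 | 0
0 | 1 | 0 | 0 | 0
0 | 1 | 1 | 1 | 1
1 | 0 | 0 | 0 | 0
1 | 0 | 1 | 1 | 1
1 | 1 | 0 | 1 | 1
1 | 1 | 1 | 0 | 0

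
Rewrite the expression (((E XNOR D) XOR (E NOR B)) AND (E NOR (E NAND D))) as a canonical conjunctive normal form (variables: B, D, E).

(B OR D OR E) AND (B OR D OR NOT E) AND (B OR NOT D OR E) AND (B OR NOT D OR NOT E) AND (NOT B OR D OR E) AND (NOT B OR D OR NOT E) AND (NOT B OR NOT D OR E) AND (NOT B OR NOT D OR NOT E)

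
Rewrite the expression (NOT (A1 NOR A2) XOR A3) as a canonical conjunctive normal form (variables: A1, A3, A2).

(A1 OR A3 OR A2) AND (A1 OR NOT A3 OR NOT A2) AND (NOT A1 OR NOT A3 OR A2) AND (NOT A1 OR NOT A3 OR NOT A2)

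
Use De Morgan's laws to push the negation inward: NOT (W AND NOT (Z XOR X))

NOT W OR (Z XOR X)
De Morgan's: NOT(AND of terms) = OR of negations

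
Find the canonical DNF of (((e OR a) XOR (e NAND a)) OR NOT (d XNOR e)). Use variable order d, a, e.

(NOT d AND NOT a AND NOT e) OR (NOT d AND NOT a AND e) OR (NOT d AND a AND e) OR (d AND NOT a AND NOT e) OR (d AND a AND NOT e) OR (d AND a AND e)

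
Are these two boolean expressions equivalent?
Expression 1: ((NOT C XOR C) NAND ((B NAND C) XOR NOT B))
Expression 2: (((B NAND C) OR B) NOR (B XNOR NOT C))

No. Counterexample: with C=0, B=0, Expression 1 = 1 but Expression 2 = 0.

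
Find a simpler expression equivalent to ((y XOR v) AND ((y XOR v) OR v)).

By absorption (E AND (E OR v) = E):
= (y XOR v)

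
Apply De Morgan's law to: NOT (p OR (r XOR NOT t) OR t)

NOT p AND NOT (r XOR NOT t) AND NOT t
De Morgan's: NOT(OR of terms) = AND of negations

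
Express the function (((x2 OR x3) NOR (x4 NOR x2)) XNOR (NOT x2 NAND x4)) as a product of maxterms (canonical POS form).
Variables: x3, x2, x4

ΠM(0, 1, 2, 3, 4, 6, 7) = (x3 OR x2 OR x4) AND (x3 OR x2 OR NOT x4) AND (x3 OR NOT x2 OR x4) AND (x3 OR NOT x2 OR NOT x4) AND (NOT x3 OR x2 OR x4) AND (NOT x3 OR NOT x2 OR x4) AND (NOT x3 OR NOT x2 OR NOT x4)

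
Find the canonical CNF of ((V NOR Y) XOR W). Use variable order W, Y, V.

(W OR Y OR NOT V) AND (W OR NOT Y OR V) AND (W OR NOT Y OR NOT V) AND (NOT W OR Y OR V)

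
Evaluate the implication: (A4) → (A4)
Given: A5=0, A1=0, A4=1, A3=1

Antecedent (A4) = 1; consequent (A4) = 1.
1 → 1 = 1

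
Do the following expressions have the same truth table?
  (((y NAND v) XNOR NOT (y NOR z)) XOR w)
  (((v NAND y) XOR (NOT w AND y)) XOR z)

No. Counterexample: with z=0, v=0, w=0, y=0, Expression 1 = 0 but Expression 2 = 1.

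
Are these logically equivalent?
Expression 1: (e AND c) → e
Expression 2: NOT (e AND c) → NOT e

No, Inverse is not equivalent to original (counterexample: c=0, e=1)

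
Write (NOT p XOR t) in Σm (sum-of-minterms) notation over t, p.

Σm(0, 3) = (NOT t AND NOT p) OR (t AND p)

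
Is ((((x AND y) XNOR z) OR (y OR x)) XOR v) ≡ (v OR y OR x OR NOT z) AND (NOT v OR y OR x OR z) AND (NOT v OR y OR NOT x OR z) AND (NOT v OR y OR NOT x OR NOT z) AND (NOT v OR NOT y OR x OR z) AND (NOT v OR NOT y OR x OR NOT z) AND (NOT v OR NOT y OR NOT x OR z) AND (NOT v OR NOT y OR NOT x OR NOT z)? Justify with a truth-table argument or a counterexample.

Yes, they are equivalent — the two output columns agree on all 16 assignments:
v | y | x | z | Expression 1 | Expression 2
-------------------------------------------
0 | 0 | 0 | 0 | 1 | 1
0 | 0 | 0 | 1 | 0 | 0
0 | 0 | 1 | 0 | 1 | 1
0 | 0 | 1 | 1 | 1 | 1
0 | 1 | 0 | 0 | 1 | 1
0 | 1 | 0 | 1 | 1 | 1
0 | 1 | 1 | 0 | 1 | 1
0 | 1 | 1 | 1 | 1 | 1
1 | 0 | 0 | 0 | 0 | 0
1 | 0 | 0 | 1 | 1 | 1
1 | 0 | 1 | 0 | 0 | 0
1 | 0 | 1 | 1 | 0 | 0
1 | 1 | 0 | 0 | 0 | 0
1 | 1 | 0 | 1 | 0 | 0
1 | 1 | 1 | 0 | 0 | 0
1 | 1 | 1 | 1 | 0 | 0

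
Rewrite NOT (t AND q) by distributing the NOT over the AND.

NOT t OR NOT q
De Morgan's: NOT(AND of terms) = OR of negations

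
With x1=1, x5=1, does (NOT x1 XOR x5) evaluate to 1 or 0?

Substituting: (NOT 1 XOR 1)
= 1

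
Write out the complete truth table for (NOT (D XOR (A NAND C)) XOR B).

B | D | A | C | Output
----------------------
0 | 0 | 0 | 0 | 0
0 | 0 | 0 | 1 | 0
0 | 0 | 1 | 0 | 0
0 | 0 | 1 | 1 | 1
0 | 1 | 0 | 0 | 1
0 | 1 | 0 | 1 | 1
0 | 1 | 1 | 0 | 1
0 | 1 | 1 | 1 | 0
1 | 0 | 0 | 0 | 1
1 | 0 | 0 | 1 | 1
1 | 0 | 1 | 0 | 1
1 | 0 | 1 | 1 | 0
1 | 1 | 0 | 0 | 0
1 | 1 | 0 | 1 | 0
1 | 1 | 1 | 0 | 0
1 | 1 | 1 | 1 | 1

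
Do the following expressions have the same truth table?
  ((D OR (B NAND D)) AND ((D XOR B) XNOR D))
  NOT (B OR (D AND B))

Yes, they are equivalent — the two output columns agree on all 4 assignments:
B | D | Expression 1 | Expression 2
-----------------------------------
0 | 0 | 1 | 1
0 | 1 | 1 | 1
1 | 0 | 0 | 0
1 | 1 | 0 | 0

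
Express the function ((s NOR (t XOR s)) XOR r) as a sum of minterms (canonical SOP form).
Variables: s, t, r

Σm(0, 3, 5, 7) = (NOT s AND NOT t AND NOT r) OR (NOT s AND t AND r) OR (s AND NOT t AND r) OR (s AND t AND r)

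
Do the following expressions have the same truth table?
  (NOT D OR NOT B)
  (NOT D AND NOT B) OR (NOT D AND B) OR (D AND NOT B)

Yes, they are equivalent — the two output columns agree on all 4 assignments:
D | B | Expression 1 | Expression 2
-----------------------------------
0 | 0 | 1 | 1
0 | 1 | 1 | 1
1 | 0 | 1 | 1
1 | 1 | 0 | 0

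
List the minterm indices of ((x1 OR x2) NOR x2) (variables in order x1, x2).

Σm(0) = (NOT x1 AND NOT x2)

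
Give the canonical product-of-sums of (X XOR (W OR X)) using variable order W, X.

ΠM(0, 1, 3) = (W OR X) AND (W OR NOT X) AND (NOT W OR NOT X)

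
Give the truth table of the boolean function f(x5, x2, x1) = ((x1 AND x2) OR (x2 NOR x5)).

x5 | x2 | x1 | Output
---------------------
0 | 0 | 0 | 1
0 | 0 | 1 | 1
0 | 1 | 0 | 0
0 | 1 | 1 | 1
1 | 0 | 0 | 0
1 | 0 | 1 | 0
1 | 1 | 0 | 0
1 | 1 | 1 | 1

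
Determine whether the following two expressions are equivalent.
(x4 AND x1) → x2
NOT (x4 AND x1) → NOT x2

No, Inverse is not equivalent to original (counterexample: x2=0, x1=1, x4=1)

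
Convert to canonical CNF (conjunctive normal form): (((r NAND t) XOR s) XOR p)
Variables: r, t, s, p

(r OR t OR s OR NOT p) AND (r OR t OR NOT s OR p) AND (r OR NOT t OR s OR NOT p) AND (r OR NOT t OR NOT s OR p) AND (NOT r OR t OR s OR NOT p) AND (NOT r OR t OR NOT s OR p) AND (NOT r OR NOT t OR s OR p) AND (NOT r OR NOT t OR NOT s OR NOT p)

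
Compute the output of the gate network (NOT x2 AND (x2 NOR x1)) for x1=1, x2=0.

Substituting: (NOT 0 AND (0 NOR 1))
= 0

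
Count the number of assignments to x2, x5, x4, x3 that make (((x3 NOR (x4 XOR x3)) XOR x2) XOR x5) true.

Satisfying assignments: (0,0,0,0), (0,1,0,1), (0,1,1,0), (0,1,1,1), (1,0,0,1), (1,0,1,0), (1,0,1,1), (1,1,0,0)
Count: 8 out of 16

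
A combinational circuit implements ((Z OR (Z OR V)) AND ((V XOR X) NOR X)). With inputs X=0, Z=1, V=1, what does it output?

Substituting: ((1 OR (1 OR 1)) AND ((1 XOR 0) NOR 0))
= 0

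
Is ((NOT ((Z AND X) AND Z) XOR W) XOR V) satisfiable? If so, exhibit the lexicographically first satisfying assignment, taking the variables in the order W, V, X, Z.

W=0, V=0, X=0, Z=0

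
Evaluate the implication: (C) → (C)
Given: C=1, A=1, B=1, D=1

Antecedent (C) = 1; consequent (C) = 1.
1 → 1 = 1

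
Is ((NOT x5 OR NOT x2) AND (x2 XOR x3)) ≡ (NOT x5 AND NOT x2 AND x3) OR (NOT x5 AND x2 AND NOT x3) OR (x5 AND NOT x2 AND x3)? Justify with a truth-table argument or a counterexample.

Yes, they are equivalent — the two output columns agree on all 8 assignments:
x5 | x2 | x3 | Expression 1 | Expression 2
------------------------------------------
0 | 0 | 0 | 0 | 0
0 | 0 | 1 | 1 | 1
0 | 1 | 0 | 1 | 1
0 | 1 | 1 | 0 | 0
1 | 0 | 0 | 0 | 0
1 | 0 | 1 | 1 | 1
1 | 1 | 0 | 0 | 0
1 | 1 | 1 | 0 | 0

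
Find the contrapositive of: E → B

Contrapositive: NOT B → NOT E
Note: A statement and its contrapositive are logically equivalent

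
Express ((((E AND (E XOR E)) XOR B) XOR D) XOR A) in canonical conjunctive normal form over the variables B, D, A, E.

(B OR D OR A OR E) AND (B OR D OR A OR NOT E) AND (B OR NOT D OR NOT A OR E) AND (B OR NOT D OR NOT A OR NOT E) AND (NOT B OR D OR NOT A OR E) AND (NOT B OR D OR NOT A OR NOT E) AND (NOT B OR NOT D OR A OR E) AND (NOT B OR NOT D OR A OR NOT E)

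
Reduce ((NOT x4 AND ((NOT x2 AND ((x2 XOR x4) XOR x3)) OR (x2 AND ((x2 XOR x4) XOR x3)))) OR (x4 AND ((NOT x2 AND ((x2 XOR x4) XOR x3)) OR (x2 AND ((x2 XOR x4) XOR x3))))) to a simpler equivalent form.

By distribution ((E AND v) OR (E AND NOT v) = E) then distribution ((E AND v) OR (E AND NOT v) = E):
= ((x2 XOR x4) XOR x3)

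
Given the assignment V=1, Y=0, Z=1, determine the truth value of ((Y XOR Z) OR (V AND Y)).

Substituting: ((0 XOR 1) OR (1 AND 0))
= 1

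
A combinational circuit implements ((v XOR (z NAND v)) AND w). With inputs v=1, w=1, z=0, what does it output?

Substituting: ((1 XOR (0 NAND 1)) AND 1)
= 0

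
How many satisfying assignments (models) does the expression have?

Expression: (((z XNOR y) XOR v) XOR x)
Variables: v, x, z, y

Satisfying assignments: (0,0,0,0), (0,0,1,1), (0,1,0,1), (0,1,1,0), (1,0,0,1), (1,0,1,0), (1,1,0,0), (1,1,1,1)
Count: 8 out of 16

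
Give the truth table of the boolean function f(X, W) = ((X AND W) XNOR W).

X | W | Output
--------------
0 | 0 | 1
0 | 1 | 0
1 | 0 | 1
1 | 1 | 1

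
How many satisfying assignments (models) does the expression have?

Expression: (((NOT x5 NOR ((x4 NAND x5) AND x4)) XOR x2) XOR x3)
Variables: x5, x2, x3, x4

Satisfying assignments: (0,0,1,0), (0,0,1,1), (0,1,0,0), (0,1,0,1), (1,0,0,0), (1,0,0,1), (1,1,1,0), (1,1,1,1)
Count: 8 out of 16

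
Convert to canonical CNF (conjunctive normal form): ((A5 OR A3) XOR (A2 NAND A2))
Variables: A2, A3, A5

(A2 OR A3 OR NOT A5) AND (A2 OR NOT A3 OR A5) AND (A2 OR NOT A3 OR NOT A5) AND (NOT A2 OR A3 OR A5)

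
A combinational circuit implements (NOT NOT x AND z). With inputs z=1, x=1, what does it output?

Substituting: (NOT NOT 1 AND 1)
= 1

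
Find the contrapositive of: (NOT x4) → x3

Contrapositive: NOT x3 → x4
Note: A statement and its contrapositive are logically equivalent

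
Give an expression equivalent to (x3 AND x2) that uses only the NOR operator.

((x3 NOR x3) NOR (x2 NOR x2))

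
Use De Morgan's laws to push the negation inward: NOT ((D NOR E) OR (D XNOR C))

NOT (D NOR E) AND NOT (D XNOR C)
De Morgan's: NOT(OR of terms) = AND of negations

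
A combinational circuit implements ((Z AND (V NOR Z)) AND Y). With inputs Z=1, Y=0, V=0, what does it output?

Substituting: ((1 AND (0 NOR 1)) AND 0)
= 0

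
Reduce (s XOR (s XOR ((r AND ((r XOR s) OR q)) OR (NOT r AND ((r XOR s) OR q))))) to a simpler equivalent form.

By XOR self-cancellation ((E XOR v) XOR v = E) then distribution ((E AND v) OR (E AND NOT v) = E):
= ((r XOR s) OR q)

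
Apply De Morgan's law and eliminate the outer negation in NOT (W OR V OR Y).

NOT W AND NOT V AND NOT Y
De Morgan's: NOT(OR of terms) = AND of negations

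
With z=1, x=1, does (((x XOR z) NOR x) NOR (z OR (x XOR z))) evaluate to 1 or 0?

Substituting: (((1 XOR 1) NOR 1) NOR (1 OR (1 XOR 1)))
= 0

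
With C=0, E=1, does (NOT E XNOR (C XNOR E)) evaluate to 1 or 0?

Substituting: (NOT 1 XNOR (0 XNOR 1))
= 1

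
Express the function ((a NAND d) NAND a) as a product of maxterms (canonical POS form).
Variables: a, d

ΠM(2) = (NOT a OR d)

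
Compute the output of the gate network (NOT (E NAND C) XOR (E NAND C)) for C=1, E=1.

Substituting: (NOT (1 NAND 1) XOR (1 NAND 1))
= 1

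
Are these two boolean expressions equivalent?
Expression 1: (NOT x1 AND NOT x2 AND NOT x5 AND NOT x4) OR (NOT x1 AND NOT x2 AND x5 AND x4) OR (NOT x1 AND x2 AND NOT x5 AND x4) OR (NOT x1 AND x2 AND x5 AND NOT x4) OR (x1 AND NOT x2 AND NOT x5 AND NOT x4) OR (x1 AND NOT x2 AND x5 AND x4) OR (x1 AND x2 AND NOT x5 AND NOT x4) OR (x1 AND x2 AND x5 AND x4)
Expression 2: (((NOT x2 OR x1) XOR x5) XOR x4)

Yes, they are equivalent — the two output columns agree on all 16 assignments:
x1 | x2 | x5 | x4 | Expression 1 | Expression 2
-----------------------------------------------
0 | 0 | 0 | 0 | 1 | 1
0 | 0 | 0 | 1 | 0 | 0
0 | 0 | 1 | 0 | 0 | 0
0 | 0 | 1 | 1 | 1 | 1
0 | 1 | 0 | 0 | 0 | 0
0 | 1 | 0 | 1 | 1 | 1
0 | 1 | 1 | 0 | 1 | 1
0 | 1 | 1 | 1 | 0 | 0
1 | 0 | 0 | 0 | 1 | 1
1 | 0 | 0 | 1 | 0 | 0
1 | 0 | 1 | 0 | 0 | 0
1 | 0 | 1 | 1 | 1 | 1
1 | 1 | 0 | 0 | 1 | 1
1 | 1 | 0 | 1 | 0 | 0
1 | 1 | 1 | 0 | 0 | 0
1 | 1 | 1 | 1 | 1 | 1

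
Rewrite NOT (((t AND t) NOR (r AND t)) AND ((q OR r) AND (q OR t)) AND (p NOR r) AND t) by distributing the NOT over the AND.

NOT ((t AND t) NOR (r AND t)) OR NOT ((q OR r) AND (q OR t)) OR NOT (p NOR r) OR NOT t
De Morgan's: NOT(AND of terms) = OR of negations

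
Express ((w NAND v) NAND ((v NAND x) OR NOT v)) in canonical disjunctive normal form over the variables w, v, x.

(NOT w AND v AND x) OR (w AND v AND NOT x) OR (w AND v AND x)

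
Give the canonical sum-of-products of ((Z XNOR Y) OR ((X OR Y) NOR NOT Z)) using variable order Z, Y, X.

Σm(0, 1, 4, 6, 7) = (NOT Z AND NOT Y AND NOT X) OR (NOT Z AND NOT Y AND X) OR (Z AND NOT Y AND NOT X) OR (Z AND Y AND NOT X) OR (Z AND Y AND X)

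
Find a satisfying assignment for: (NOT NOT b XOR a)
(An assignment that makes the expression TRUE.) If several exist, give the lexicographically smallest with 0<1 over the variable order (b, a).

b=0, a=1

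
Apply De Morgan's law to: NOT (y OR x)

NOT y AND NOT x
De Morgan's: NOT(OR of terms) = AND of negations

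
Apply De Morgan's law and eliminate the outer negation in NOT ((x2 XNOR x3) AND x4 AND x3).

NOT (x2 XNOR x3) OR NOT x4 OR NOT x3
De Morgan's: NOT(AND of terms) = OR of negations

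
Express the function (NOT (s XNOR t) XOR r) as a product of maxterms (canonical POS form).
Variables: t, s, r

ΠM(0, 3, 5, 6) = (t OR s OR r) AND (t OR NOT s OR NOT r) AND (NOT t OR s OR NOT r) AND (NOT t OR NOT s OR r)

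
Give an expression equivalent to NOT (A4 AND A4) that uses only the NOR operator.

(((A4 NOR A4) NOR (A4 NOR A4)) NOR ((A4 NOR A4) NOR (A4 NOR A4)))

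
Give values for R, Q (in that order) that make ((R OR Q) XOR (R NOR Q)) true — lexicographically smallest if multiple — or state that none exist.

R=0, Q=0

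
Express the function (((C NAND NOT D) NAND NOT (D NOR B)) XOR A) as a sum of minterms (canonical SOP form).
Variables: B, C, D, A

Σm(0, 3, 4, 7, 9, 11, 12, 15) = (NOT B AND NOT C AND NOT D AND NOT A) OR (NOT B AND NOT C AND D AND A) OR (NOT B AND C AND NOT D AND NOT A) OR (NOT B AND C AND D AND A) OR (B AND NOT C AND NOT D AND A) OR (B AND NOT C AND D AND A) OR (B AND C AND NOT D AND NOT A) OR (B AND C AND D AND A)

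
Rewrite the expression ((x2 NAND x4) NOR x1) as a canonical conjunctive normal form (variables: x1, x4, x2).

(x1 OR x4 OR x2) AND (x1 OR x4 OR NOT x2) AND (x1 OR NOT x4 OR x2) AND (NOT x1 OR x4 OR x2) AND (NOT x1 OR x4 OR NOT x2) AND (NOT x1 OR NOT x4 OR x2) AND (NOT x1 OR NOT x4 OR NOT x2)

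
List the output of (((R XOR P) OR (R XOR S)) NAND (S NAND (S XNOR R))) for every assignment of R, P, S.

R | P | S | Output
------------------
0 | 0 | 0 | 1
0 | 0 | 1 | 0
0 | 1 | 0 | 0
0 | 1 | 1 | 0
1 | 0 | 0 | 0
1 | 0 | 1 | 1
1 | 1 | 0 | 0
1 | 1 | 1 | 1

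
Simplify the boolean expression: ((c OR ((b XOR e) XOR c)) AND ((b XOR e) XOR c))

By absorption (E AND (E OR v) = E):
= ((b XOR e) XOR c)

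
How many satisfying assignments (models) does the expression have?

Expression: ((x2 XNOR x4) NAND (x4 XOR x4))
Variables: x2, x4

Satisfying assignments: (0,0), (0,1), (1,0), (1,1)
Count: 4 out of 4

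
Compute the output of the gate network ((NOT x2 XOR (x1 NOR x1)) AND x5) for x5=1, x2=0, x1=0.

Substituting: ((NOT 0 XOR (0 NOR 0)) AND 1)
= 0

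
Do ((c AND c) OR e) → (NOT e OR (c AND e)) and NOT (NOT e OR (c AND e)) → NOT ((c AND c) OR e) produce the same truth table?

Yes, Contrapositive is always equivalent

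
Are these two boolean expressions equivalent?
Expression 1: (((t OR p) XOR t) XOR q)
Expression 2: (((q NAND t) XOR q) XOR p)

No. Counterexample: with q=0, p=0, t=0, Expression 1 = 0 but Expression 2 = 1.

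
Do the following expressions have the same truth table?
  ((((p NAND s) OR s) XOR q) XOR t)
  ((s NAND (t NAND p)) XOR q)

No. Counterexample: with p=0, s=0, q=0, t=1, Expression 1 = 0 but Expression 2 = 1.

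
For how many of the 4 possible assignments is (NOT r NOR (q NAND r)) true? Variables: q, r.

Satisfying assignments: (1,1)
Count: 1 out of 4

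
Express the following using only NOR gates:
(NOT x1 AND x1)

(((x1 NOR x1) NOR (x1 NOR x1)) NOR (x1 NOR x1))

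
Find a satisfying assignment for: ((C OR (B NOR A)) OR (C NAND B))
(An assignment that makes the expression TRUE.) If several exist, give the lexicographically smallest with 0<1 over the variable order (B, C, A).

B=0, C=0, A=0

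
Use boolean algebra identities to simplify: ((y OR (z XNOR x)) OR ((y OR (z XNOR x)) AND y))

By absorption (E OR (E AND v) = E):
= (y OR (z XNOR x))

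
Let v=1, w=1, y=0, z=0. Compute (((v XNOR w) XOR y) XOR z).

Substituting: (((1 XNOR 1) XOR 0) XOR 0)
= 1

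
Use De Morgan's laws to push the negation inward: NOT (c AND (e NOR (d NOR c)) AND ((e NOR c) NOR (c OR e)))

NOT c OR NOT (e NOR (d NOR c)) OR NOT ((e NOR c) NOR (c OR e))
De Morgan's: NOT(AND of terms) = OR of negations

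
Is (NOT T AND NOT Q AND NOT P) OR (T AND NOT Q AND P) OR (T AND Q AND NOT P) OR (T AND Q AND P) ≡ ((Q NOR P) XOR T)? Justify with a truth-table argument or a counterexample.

Yes, they are equivalent — the two output columns agree on all 8 assignments:
T | Q | P | Expression 1 | Expression 2
---------------------------------------
0 | 0 | 0 | 1 | 1
0 | 0 | 1 | 0 | 0
0 | 1 | 0 | 0 | 0
0 | 1 | 1 | 0 | 0
1 | 0 | 0 | 0 | 0
1 | 0 | 1 | 1 | 1
1 | 1 | 0 | 1 | 1
1 | 1 | 1 | 1 | 1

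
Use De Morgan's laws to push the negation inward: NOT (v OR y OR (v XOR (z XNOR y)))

NOT v AND NOT y AND NOT (v XOR (z XNOR y))
De Morgan's: NOT(OR of terms) = AND of negations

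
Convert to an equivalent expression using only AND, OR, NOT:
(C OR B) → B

NOT (C OR B) OR B
(Implication elimination: A → B = NOT A OR B)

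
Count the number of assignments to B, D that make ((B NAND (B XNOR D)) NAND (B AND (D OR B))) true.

Satisfying assignments: (0,0), (0,1), (1,1)
Count: 3 out of 4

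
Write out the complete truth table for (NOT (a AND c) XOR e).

c | a | e | Output
------------------
0 | 0 | 0 | 1
0 | 0 | 1 | 0
0 | 1 | 0 | 1
0 | 1 | 1 | 0
1 | 0 | 0 | 1
1 | 0 | 1 | 0
1 | 1 | 0 | 0
1 | 1 | 1 | 1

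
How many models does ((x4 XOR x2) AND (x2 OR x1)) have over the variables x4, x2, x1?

Satisfying assignments: (0,1,0), (0,1,1), (1,0,1)
Count: 3 out of 8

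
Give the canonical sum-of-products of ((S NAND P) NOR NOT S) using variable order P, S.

Σm(3) = (P AND S)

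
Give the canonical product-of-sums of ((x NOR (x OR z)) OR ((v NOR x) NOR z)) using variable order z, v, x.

ΠM(4, 5, 6, 7) = (NOT z OR v OR x) AND (NOT z OR v OR NOT x) AND (NOT z OR NOT v OR x) AND (NOT z OR NOT v OR NOT x)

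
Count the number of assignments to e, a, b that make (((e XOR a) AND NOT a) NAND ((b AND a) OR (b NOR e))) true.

Satisfying assignments: (0,0,0), (0,0,1), (0,1,0), (0,1,1), (1,0,0), (1,0,1), (1,1,0), (1,1,1)
Count: 8 out of 8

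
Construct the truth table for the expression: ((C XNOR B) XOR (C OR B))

B | C | Output
--------------
0 | 0 | 1
0 | 1 | 1
1 | 0 | 1
1 | 1 | 0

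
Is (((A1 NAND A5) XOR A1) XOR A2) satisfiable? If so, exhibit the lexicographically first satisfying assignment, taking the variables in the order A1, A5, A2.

A1=0, A5=0, A2=0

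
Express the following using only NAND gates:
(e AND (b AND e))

((e NAND ((b NAND e) NAND (b NAND e))) NAND (e NAND ((b NAND e) NAND (b NAND e))))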